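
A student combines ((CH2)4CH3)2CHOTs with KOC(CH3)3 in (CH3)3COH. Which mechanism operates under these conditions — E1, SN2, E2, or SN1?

E2

Conditions: a strong/bulky base with a secondary substrate bearing a β-hydrogen.
These conditions are the textbook signature of the E2 pathway.
A strong (often hindered) base removes a β-H in concert with loss of the leaving group — bimolecular elimination.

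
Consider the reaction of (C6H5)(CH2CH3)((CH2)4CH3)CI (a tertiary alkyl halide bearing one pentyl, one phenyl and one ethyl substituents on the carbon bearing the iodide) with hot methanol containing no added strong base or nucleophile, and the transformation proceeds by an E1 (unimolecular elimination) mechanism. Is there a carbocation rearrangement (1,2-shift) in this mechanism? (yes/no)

no

The first-formed carbocation is tertiary.
No single 1,2-shift to an adjacent carbon would produce a more-substituted cation than the one already present, so no rearrangement occurs.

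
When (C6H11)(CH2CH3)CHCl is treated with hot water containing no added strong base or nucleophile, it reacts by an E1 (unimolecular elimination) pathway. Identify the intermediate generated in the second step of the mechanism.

tertiary carbocation

Step 1: Unassisted departure of Cl⁻ (taking the C–Cl bonding pair) generates a secondary carbocation.
Step 2: Carbocation rearrangement: a 1,2-hydride shift from the adjacent cyclohexyl carbon converts the initially-formed secondary cation into the more stable tertiary cation.
After step 2 the species present is a tertiary carbocation.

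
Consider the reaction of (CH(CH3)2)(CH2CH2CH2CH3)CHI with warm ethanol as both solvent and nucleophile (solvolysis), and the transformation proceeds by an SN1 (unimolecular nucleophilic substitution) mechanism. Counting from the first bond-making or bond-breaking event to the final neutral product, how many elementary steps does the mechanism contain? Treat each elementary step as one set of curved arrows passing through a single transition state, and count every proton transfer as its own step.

Step 1: Unassisted departure of I⁻ (taking the C–I bonding pair) generates a secondary carbocation.
Step 2: Carbocation rearrangement: a 1,2-hydride shift from the adjacent isopropyl carbon converts the initially-formed secondary cation into the more stable tertiary cation.
Step 3: Nucleophilic capture: the oxygen of CH3CH2OH bonds to the cationic carbon, producing an oxonium-ion intermediate.
Step 4: A second solvent molecule removes the proton on oxygen, giving the neutral ether product.
Total: 4 elementary steps.

4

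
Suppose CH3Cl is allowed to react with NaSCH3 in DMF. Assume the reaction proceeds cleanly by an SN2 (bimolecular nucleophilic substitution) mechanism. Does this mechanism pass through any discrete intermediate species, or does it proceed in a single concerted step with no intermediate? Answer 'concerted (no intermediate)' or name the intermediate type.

CH3S⁻ attacks the back face of the α-carbon while Cl⁻ departs with the C–Cl bonding pair — a single concerted displacement through a pentacoordinate transition state.
All bond changes occur in one transition state; no discrete intermediate is formed.

concerted (no intermediate)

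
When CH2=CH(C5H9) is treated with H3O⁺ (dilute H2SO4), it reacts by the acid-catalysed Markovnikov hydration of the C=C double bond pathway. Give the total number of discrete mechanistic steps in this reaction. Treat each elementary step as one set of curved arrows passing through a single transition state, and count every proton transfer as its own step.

Step 1: Electrophilic addition begins with the π(C=C) electrons forming a bond to the proton of H3O⁺. Following Markovnikov's rule, the resulting cation is secondary. H2O is released.
Step 2: Carbocation rearrangement: a 1,2-hydride shift from the adjacent cyclopentyl carbon converts the initially-formed secondary cation into the more stable tertiary cation.
Step 3: A lone pair on the oxygen of H2O attacks the carbocation, forming a C–O bond and an oxonium ion (a protonated alcohol).
Step 4: H2O removes a proton from the oxonium oxygen, regenerating H3O⁺ and giving the neutral alcohol.
Total: 4 elementary steps.

4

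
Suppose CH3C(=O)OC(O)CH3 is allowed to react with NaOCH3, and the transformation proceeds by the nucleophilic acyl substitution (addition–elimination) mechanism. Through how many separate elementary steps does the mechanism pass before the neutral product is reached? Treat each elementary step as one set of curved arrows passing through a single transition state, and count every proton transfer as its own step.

Step 1: A lone pair on the O of CH3O⁻ attacks the electrophilic acyl carbon; the π(C=O) electrons move onto oxygen, giving a tetrahedral intermediate.
Step 2: Elimination step: re-formation of the carbonyl π bond drives out CH3CO2⁻, giving the new acyl compound.
Total: 2 elementary steps.

2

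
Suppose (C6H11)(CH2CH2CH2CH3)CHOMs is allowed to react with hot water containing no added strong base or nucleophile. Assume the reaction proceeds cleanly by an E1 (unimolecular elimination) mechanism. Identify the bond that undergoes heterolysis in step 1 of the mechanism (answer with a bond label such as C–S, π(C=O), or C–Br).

Step 1: Ionisation: the C–O σ-bond cleaves heterolytically; both bonding electrons depart with MsO⁻, leaving a secondary carbocation at the α-carbon.
The bond broken in this step is the C–O bond.

C–O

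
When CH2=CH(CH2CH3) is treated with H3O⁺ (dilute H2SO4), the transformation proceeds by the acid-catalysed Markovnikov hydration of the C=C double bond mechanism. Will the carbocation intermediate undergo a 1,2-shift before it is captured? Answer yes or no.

The first-formed carbocation is secondary.
No single 1,2-shift to an adjacent carbon would produce a more-substituted cation than the one already present, so no rearrangement occurs.

no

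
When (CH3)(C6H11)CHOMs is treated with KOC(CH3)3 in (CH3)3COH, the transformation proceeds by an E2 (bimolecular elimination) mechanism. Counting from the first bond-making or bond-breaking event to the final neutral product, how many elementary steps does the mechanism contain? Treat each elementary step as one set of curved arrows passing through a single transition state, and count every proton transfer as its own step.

Step 1: The strong base (CH3)3CO⁻ removes a β-hydrogen; in the same concerted event the electrons of the breaking C–H bond form the new π(C=C) bond and the C–O σ-bond breaks, expelling MsO⁻. Anti-periplanar geometry; one transition state.
Total: 1 elementary step.

1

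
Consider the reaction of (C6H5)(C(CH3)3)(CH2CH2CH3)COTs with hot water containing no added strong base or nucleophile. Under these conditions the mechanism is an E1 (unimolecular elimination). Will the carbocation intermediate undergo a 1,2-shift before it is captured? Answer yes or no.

no

The first-formed carbocation is tertiary.
No single 1,2-shift to an adjacent carbon would produce a more-substituted cation than the one already present, so no rearrangement occurs.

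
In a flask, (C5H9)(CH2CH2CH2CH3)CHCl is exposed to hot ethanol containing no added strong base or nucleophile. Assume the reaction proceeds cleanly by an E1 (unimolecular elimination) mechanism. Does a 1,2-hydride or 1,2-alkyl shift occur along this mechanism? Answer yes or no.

The first-formed carbocation is secondary.
The adjacent cyclopentyl carbon already bears 2 other carbon substituents and has a hydrogen to migrate; after a 1,2-hydride shift from that carbon the positive charge sits on a tertiary centre.
Tertiary is more stable than secondary, so the shift occurs.

yes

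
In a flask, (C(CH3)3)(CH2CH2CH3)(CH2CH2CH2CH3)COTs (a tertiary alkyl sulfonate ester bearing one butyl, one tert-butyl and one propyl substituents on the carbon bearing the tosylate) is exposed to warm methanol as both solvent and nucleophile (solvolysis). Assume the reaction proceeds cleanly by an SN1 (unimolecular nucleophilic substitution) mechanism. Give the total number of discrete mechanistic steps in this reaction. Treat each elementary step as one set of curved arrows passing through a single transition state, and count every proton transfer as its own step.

3

Step 1: The C–O bond breaks with both electrons going to the tosylate; TsO⁻ leaves and a tertiary carbocation remains.
(No 1,2-shift: no single shift to an adjacent carbon would give a more stable cation.)
Step 2: A lone pair on the oxygen of CH3OH attacks the carbocation, forming a new C–O σ-bond and an oxonium ion.
Step 3: Proton transfer from the O–H of the oxonium ion to a solvent molecule delivers the neutral ether.
Total: 3 elementary steps.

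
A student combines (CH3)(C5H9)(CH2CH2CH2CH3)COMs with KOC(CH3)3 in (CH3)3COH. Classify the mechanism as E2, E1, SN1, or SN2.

Conditions: a strong/bulky base with a tertiary substrate bearing a β-hydrogen.
These conditions are the textbook signature of the E2 pathway.
A strong (often hindered) base removes a β-H in concert with loss of the leaving group — bimolecular elimination.

E2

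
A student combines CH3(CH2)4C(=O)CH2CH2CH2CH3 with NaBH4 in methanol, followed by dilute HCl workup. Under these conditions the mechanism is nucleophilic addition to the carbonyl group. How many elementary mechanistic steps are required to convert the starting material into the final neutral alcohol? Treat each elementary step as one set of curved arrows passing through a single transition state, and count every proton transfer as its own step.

Step 1: H⁻ (delivered from BH4⁻) attacks the sp² carbonyl carbon; the C=O π bond breaks and the electrons end up as a lone pair on the alkoxide oxygen of the tetrahedral intermediate.
Step 2: Protonation of the alkoxide by dilute HCl workup furnishes an alcohol.
Total: 2 elementary steps.

2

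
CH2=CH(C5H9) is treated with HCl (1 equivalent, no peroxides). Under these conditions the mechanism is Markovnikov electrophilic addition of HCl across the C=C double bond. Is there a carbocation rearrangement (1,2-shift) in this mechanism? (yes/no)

yes

The first-formed carbocation is secondary.
The adjacent cyclopentyl carbon already bears 2 other carbon substituents and has a hydrogen to migrate; after a 1,2-hydride shift from that carbon the positive charge sits on a tertiary centre.
Tertiary is more stable than secondary, so the shift occurs.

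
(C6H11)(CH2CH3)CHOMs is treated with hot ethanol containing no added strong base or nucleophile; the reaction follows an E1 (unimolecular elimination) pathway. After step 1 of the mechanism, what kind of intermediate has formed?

Step 1: Ionisation: the C–O σ-bond cleaves heterolytically; both bonding electrons depart with MsO⁻, leaving a secondary carbocation at the α-carbon.
After step 1 the species present is a secondary carbocation.

secondary carbocation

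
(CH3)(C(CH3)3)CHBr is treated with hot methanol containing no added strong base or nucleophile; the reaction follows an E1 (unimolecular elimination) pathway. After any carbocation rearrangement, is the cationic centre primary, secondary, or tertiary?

Step 1: Ionisation: the C–Br σ-bond cleaves heterolytically; both bonding electrons depart with Br⁻, leaving a secondary carbocation at the α-carbon.
Step 2: A 1,2-methyl shift from the adjacent tert-butyl carbon moves the positive charge from the secondary centre to an adjacent carbon, generating a more stable tertiary carbocation.
The cation rearranges from secondary to tertiary via a 1,2-methyl shift from the adjacent tert-butyl carbon; the tertiary cation is what reacts next.

tertiary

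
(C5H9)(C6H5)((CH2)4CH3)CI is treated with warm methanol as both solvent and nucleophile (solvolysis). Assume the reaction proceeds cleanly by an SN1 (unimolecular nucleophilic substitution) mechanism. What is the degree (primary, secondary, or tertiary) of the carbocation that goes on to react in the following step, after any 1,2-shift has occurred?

Step 1: Ionisation: the C–I σ-bond cleaves heterolytically; both bonding electrons depart with I⁻, leaving a tertiary carbocation at the α-carbon.
No single 1,2-shift to an adjacent carbon would give a more-substituted cation, so no rearrangement occurs.

tertiary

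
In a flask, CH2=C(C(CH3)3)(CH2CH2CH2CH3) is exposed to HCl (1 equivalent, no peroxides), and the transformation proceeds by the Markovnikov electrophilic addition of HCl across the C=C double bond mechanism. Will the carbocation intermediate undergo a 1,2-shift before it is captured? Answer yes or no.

no

The first-formed carbocation is tertiary.
No single 1,2-shift to an adjacent carbon would produce a more-substituted cation than the one already present, so no rearrangement occurs.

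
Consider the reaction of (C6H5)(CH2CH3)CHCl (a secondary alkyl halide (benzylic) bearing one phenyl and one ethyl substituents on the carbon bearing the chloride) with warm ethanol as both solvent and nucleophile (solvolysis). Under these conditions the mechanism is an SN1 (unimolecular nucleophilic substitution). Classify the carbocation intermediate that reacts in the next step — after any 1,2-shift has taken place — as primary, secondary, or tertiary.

secondary

Step 1: Ionisation: the C–Cl σ-bond cleaves heterolytically; both bonding electrons depart with Cl⁻, leaving a secondary carbocation at the α-carbon.
No single 1,2-shift to an adjacent carbon would give a more-substituted cation, so no rearrangement occurs.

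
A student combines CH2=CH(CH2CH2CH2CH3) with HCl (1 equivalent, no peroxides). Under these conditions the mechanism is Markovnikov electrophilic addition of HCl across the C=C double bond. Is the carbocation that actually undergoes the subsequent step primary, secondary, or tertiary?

Step 1: The π electrons of the C=C bond attack a proton of HCl; Markovnikov addition places the new C–H on the less-substituted alkene carbon, so the positive charge ends up on the more-substituted carbon — a secondary carbocation. The H–Cl bond breaks heterolytically, releasing Cl⁻.
No single 1,2-shift to an adjacent carbon would give a more-substituted cation, so no rearrangement occurs.

secondary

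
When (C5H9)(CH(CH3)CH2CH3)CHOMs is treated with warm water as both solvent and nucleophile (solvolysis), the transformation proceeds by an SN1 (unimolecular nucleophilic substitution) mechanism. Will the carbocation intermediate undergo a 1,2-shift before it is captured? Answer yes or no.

The first-formed carbocation is secondary.
The adjacent sec-butyl carbon already bears 2 other carbon substituents and has a hydrogen to migrate; after a 1,2-hydride shift from that carbon the positive charge sits on a tertiary centre.
Tertiary is more stable than secondary, so the shift occurs.

yes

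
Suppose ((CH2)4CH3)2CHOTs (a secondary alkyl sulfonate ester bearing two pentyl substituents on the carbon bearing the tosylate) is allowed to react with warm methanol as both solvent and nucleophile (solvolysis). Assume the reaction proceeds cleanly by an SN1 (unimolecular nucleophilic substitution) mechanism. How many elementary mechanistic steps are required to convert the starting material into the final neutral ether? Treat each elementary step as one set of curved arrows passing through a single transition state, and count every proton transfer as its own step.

Step 1: Unassisted departure of TsO⁻ (taking the C–O bonding pair) generates a secondary carbocation.
(No 1,2-shift: no single shift to an adjacent carbon would give a more stable cation.)
Step 2: CH3OH donates an oxygen lone pair into the empty p orbital of the cation, giving a protonated ether (an oxonium ion).
Step 3: Proton transfer from the O–H of the oxonium ion to a solvent molecule delivers the neutral ether.
Total: 3 elementary steps.

3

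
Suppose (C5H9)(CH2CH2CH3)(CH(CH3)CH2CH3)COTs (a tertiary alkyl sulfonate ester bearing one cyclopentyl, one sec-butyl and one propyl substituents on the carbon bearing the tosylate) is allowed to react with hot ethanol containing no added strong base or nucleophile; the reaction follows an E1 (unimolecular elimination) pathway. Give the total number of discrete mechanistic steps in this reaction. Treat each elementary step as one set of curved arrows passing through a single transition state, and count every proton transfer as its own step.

2

Step 1: The C–O bond breaks with both electrons going to the tosylate; TsO⁻ leaves and a tertiary carbocation remains.
(No 1,2-shift: no single shift to an adjacent carbon would give a more stable cation.)
Step 2: An ethanol molecule (solvent) deprotonates a β-carbon; as the C–H bond breaks, those electrons form the new alkene π bond.
Total: 2 elementary steps.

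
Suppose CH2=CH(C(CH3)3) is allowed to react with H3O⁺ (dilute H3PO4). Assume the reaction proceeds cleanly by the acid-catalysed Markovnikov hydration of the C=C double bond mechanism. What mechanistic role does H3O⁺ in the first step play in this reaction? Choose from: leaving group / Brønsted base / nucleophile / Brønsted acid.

Step 1: Protonation of the alkene by H3O⁺: the π bond acts as the nucleophile and picks up H⁺, giving the more stable (Markovnikov) secondary carbocation. H2O is released.
H3O⁺ in the first step donates a proton in a proton-transfer step — a Brønsted acid.

Brønsted acid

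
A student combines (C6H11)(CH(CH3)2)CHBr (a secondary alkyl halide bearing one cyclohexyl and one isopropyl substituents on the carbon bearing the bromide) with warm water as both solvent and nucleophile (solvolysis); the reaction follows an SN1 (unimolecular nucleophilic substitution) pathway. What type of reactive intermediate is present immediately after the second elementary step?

tertiary carbocation

Step 1: The C–Br bond breaks with both electrons going to the bromide; Br⁻ leaves and a secondary carbocation remains.
Step 2: Carbocation rearrangement: a 1,2-hydride shift from the adjacent cyclohexyl carbon converts the initially-formed secondary cation into the more stable tertiary cation.
After step 2 the species present is a tertiary carbocation.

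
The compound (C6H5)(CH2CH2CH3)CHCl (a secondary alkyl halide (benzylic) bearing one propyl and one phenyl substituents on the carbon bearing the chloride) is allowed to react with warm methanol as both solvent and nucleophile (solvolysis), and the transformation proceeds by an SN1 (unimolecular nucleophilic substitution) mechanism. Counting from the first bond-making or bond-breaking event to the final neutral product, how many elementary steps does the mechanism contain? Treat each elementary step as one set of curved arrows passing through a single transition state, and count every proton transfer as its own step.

3

Step 1: Ionisation: the C–Cl σ-bond cleaves heterolytically; both bonding electrons depart with Cl⁻, leaving a secondary carbocation at the α-carbon.
(No 1,2-shift: no single shift to an adjacent carbon would give a more stable cation.)
Step 2: A lone pair on the oxygen of CH3OH attacks the carbocation, forming a new C–O σ-bond and an oxonium ion.
Step 3: Deprotonation of the oxonium oxygen by solvent methanol yields the neutral ether.
Total: 3 elementary steps.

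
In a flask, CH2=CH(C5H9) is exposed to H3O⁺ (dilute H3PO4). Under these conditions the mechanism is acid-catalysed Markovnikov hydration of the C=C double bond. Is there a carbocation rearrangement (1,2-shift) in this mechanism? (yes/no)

The first-formed carbocation is secondary.
The adjacent cyclopentyl carbon already bears 2 other carbon substituents and has a hydrogen to migrate; after a 1,2-hydride shift from that carbon the positive charge sits on a tertiary centre.
Tertiary is more stable than secondary, so the shift occurs.

yes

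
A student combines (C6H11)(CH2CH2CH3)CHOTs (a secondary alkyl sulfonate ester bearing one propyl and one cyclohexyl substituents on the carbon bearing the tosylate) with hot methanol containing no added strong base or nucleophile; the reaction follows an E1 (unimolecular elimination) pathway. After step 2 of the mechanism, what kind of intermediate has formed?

tertiary carbocation

Step 1: Rate-determining heterolysis of the C–O bond gives TsO⁻ and a secondary carbocation.
Step 2: A 1,2-hydride shift from the adjacent cyclohexyl carbon moves the positive charge from the secondary centre to an adjacent carbon, generating a more stable tertiary carbocation.
After step 2 the species present is a tertiary carbocation.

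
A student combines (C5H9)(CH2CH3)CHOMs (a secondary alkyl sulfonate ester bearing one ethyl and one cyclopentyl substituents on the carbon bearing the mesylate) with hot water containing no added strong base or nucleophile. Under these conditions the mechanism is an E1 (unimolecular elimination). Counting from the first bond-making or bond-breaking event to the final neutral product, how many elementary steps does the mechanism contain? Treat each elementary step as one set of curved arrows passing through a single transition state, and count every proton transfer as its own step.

Step 1: Unassisted departure of MsO⁻ (taking the C–O bonding pair) generates a secondary carbocation.
Step 2: A hydride (H with its bonding pair) migrates from the adjacent cyclopentyl carbon to the cationic centre — a 1,2-hydride shift — upgrading the secondary cation to a tertiary one.
Step 3: A weak base (a water molecule from the solvent) removes a proton from a carbon adjacent to the cationic centre; the electrons of that C–H bond become the new π(C=C) bond, giving the alkene.
Total: 3 elementary steps.

3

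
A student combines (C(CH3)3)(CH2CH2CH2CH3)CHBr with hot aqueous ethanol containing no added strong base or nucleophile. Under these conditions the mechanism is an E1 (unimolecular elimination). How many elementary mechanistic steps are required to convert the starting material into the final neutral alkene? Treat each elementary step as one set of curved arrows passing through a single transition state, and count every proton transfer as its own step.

Step 1: The C–Br bond breaks with both electrons going to the bromide; Br⁻ leaves and a secondary carbocation remains.
Step 2: Carbocation rearrangement: a 1,2-methyl shift from the adjacent tert-butyl carbon converts the initially-formed secondary cation into the more stable tertiary cation.
Step 3: A weak base (a water (or ethanol) molecule from the solvent) removes a proton from a carbon adjacent to the cationic centre; the electrons of that C–H bond become the new π(C=C) bond, giving the alkene.
Total: 3 elementary steps.

3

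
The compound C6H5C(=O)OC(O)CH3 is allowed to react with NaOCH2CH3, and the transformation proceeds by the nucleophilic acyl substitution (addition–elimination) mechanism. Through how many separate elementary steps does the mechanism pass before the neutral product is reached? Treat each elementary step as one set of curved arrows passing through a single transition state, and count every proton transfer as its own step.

Step 1: Nucleophilic addition of CH3CH2O⁻ to the acyl carbon breaks the π(C=O) bond and yields a tetrahedral, anionic intermediate.
Step 2: Collapse of the tetrahedral intermediate: the alkoxide oxygen pushes its lone pair back to re-form C=O while CH3CO2⁻ leaves.
Total: 2 elementary steps.

2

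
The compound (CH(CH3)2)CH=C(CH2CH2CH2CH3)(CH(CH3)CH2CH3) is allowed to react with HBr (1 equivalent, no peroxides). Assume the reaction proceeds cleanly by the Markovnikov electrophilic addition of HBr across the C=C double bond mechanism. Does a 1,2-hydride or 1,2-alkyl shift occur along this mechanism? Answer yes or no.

no

The first-formed carbocation is tertiary.
No single 1,2-shift to an adjacent carbon would produce a more-substituted cation than the one already present, so no rearrangement occurs.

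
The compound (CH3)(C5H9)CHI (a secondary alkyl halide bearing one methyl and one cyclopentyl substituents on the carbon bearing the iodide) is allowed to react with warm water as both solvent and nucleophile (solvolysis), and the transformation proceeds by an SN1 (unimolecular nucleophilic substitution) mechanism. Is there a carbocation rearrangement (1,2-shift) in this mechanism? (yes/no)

yes

The first-formed carbocation is secondary.
The adjacent cyclopentyl carbon already bears 2 other carbon substituents and has a hydrogen to migrate; after a 1,2-hydride shift from that carbon the positive charge sits on a tertiary centre.
Tertiary is more stable than secondary, so the shift occurs.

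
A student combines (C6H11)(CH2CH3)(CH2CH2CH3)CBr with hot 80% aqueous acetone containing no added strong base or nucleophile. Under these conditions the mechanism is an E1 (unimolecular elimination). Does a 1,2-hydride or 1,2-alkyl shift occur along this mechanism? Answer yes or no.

The first-formed carbocation is tertiary.
No single 1,2-shift to an adjacent carbon would produce a more-substituted cation than the one already present, so no rearrangement occurs.

no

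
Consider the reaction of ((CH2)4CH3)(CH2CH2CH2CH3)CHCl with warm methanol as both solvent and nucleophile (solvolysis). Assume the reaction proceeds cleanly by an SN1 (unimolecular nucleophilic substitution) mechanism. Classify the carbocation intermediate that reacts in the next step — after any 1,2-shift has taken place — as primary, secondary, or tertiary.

secondary

Step 1: Ionisation: the C–Cl σ-bond cleaves heterolytically; both bonding electrons depart with Cl⁻, leaving a secondary carbocation at the α-carbon.
No single 1,2-shift to an adjacent carbon would give a more-substituted cation, so no rearrangement occurs.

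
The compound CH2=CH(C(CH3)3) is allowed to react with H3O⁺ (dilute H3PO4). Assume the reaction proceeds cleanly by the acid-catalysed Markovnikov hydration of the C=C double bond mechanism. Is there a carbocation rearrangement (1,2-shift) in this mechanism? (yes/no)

yes

The first-formed carbocation is secondary.
The adjacent tert-butyl carbon has no hydrogen but bears methyl groups; migration of one methyl with its bonding pair (a 1,2-methyl shift) places the charge on a tertiary centre.
Tertiary is more stable than secondary, so the shift occurs.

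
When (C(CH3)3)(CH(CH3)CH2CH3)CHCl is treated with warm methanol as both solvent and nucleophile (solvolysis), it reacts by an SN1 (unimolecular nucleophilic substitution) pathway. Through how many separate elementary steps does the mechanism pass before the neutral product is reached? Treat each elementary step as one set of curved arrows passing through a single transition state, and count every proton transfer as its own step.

Step 1: Rate-determining heterolysis of the C–Cl bond gives Cl⁻ and a secondary carbocation.
Step 2: A 1,2-hydride shift from the adjacent sec-butyl carbon moves the positive charge from the secondary centre to an adjacent carbon, generating a more stable tertiary carbocation.
Step 3: Nucleophilic capture: the oxygen of CH3OH bonds to the cationic carbon, producing an oxonium-ion intermediate.
Step 4: A second solvent molecule removes the proton on oxygen, giving the neutral ether product.
Total: 4 elementary steps.

4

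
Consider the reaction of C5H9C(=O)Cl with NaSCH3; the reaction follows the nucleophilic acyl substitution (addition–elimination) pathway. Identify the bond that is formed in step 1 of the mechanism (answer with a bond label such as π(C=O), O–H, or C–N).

Step 1: Nucleophilic addition of CH3S⁻ to the acyl carbon breaks the π(C=O) bond and yields a tetrahedral, anionic intermediate.
The bond formed in this step is the C–S bond.

C–S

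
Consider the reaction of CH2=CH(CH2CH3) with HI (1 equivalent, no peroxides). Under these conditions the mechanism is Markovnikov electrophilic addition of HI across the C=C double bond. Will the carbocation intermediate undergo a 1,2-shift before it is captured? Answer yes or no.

The first-formed carbocation is secondary.
No single 1,2-shift to an adjacent carbon would produce a more-substituted cation than the one already present, so no rearrangement occurs.

no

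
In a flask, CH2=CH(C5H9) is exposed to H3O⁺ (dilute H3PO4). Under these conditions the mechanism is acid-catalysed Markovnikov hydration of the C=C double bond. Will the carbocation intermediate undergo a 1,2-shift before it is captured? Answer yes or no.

yes

The first-formed carbocation is secondary.
The adjacent cyclopentyl carbon already bears 2 other carbon substituents and has a hydrogen to migrate; after a 1,2-hydride shift from that carbon the positive charge sits on a tertiary centre.
Tertiary is more stable than secondary, so the shift occurs.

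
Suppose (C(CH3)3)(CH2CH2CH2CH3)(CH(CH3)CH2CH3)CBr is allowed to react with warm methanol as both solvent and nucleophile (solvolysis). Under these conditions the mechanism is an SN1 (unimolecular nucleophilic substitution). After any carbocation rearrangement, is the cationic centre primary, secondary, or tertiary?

Step 1: The C–Br bond breaks with both electrons going to the bromide; Br⁻ leaves and a tertiary carbocation remains.
No single 1,2-shift to an adjacent carbon would give a more-substituted cation, so no rearrangement occurs.

tertiary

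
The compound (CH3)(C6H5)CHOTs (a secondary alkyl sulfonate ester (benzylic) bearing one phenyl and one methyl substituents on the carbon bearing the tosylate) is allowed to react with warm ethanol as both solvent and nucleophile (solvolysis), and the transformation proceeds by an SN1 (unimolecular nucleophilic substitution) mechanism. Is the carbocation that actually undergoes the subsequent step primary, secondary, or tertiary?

Step 1: Unassisted departure of TsO⁻ (taking the C–O bonding pair) generates a secondary carbocation.
No single 1,2-shift to an adjacent carbon would give a more-substituted cation, so no rearrangement occurs.

secondary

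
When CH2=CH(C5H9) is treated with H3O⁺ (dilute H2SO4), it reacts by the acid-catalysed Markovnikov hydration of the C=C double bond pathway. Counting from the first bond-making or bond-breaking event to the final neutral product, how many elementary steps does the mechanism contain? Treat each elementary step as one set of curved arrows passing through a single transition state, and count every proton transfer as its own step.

Step 1: Protonation of the alkene by H3O⁺: the π bond acts as the nucleophile and picks up H⁺, giving the more stable (Markovnikov) secondary carbocation. H2O is released.
Step 2: Carbocation rearrangement: a 1,2-hydride shift from the adjacent cyclopentyl carbon converts the initially-formed secondary cation into the more stable tertiary cation.
Step 3: Water acts as the nucleophile: an oxygen lone pair bonds to the cationic carbon, giving an oxonium-ion intermediate.
Step 4: Deprotonation of the oxonium ion by a water molecule delivers the neutral alcohol and regenerates the acid catalyst.
Total: 4 elementary steps.

4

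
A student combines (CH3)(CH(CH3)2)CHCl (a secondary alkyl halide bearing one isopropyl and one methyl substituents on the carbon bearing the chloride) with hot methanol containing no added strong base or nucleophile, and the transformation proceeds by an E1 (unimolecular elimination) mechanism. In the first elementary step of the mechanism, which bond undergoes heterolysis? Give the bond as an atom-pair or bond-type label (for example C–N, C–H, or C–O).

C–Cl

Step 1: Rate-determining heterolysis of the C–Cl bond gives Cl⁻ and a secondary carbocation.
The bond broken in this step is the C–Cl bond.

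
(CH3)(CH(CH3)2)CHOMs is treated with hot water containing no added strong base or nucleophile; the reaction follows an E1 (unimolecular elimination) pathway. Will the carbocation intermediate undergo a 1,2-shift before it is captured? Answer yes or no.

The first-formed carbocation is secondary.
The adjacent isopropyl carbon already bears 2 other carbon substituents and has a hydrogen to migrate; after a 1,2-hydride shift from that carbon the positive charge sits on a tertiary centre.
Tertiary is more stable than secondary, so the shift occurs.

yes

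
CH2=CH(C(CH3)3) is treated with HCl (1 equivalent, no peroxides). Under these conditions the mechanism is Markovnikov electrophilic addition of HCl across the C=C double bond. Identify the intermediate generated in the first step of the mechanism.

Step 1: Electrophilic addition begins with the π(C=C) electrons forming a bond to the proton of HCl. Following Markovnikov's rule, the resulting cation is secondary. The H–Cl bond breaks heterolytically, releasing Cl⁻.
After step 1 the species present is a secondary carbocation.

secondary carbocation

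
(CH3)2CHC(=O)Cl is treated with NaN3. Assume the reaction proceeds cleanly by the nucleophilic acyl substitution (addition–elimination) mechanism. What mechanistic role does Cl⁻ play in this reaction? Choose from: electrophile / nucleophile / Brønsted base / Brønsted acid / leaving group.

Step 2: Elimination step: re-formation of the carbonyl π bond drives out Cl⁻, giving the new acyl compound.
Cl⁻ departs with both electrons of the breaking σ-bond — that is the definition of a leaving group.

leaving group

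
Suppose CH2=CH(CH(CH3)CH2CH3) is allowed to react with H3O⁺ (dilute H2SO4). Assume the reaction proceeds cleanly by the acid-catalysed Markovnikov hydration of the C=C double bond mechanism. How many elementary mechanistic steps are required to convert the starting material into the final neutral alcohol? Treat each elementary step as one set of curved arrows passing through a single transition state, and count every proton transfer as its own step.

Step 1: Protonation of the alkene by H3O⁺: the π bond acts as the nucleophile and picks up H⁺, giving the more stable (Markovnikov) secondary carbocation. H2O is released.
Step 2: A hydride (H with its bonding pair) migrates from the adjacent sec-butyl carbon to the cationic centre — a 1,2-hydride shift — upgrading the secondary cation to a tertiary one.
Step 3: A lone pair on the oxygen of H2O attacks the carbocation, forming a C–O bond and an oxonium ion (a protonated alcohol).
Step 4: H2O removes a proton from the oxonium oxygen, regenerating H3O⁺ and giving the neutral alcohol.
Total: 4 elementary steps.

4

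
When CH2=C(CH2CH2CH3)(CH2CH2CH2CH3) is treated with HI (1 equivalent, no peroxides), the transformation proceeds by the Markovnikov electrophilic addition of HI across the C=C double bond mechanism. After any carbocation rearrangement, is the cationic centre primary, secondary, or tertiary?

tertiary

Step 1: Electrophilic addition begins with the π(C=C) electrons forming a bond to the proton of HI. Following Markovnikov's rule, the resulting cation is tertiary. The H–I bond breaks heterolytically, releasing I⁻.
No single 1,2-shift to an adjacent carbon would give a more-substituted cation, so no rearrangement occurs.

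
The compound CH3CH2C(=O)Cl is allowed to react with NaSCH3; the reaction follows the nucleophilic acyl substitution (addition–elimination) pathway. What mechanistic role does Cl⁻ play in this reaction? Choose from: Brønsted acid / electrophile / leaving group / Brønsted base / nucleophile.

Step 2: Elimination step: re-formation of the carbonyl π bond drives out Cl⁻, giving the new acyl compound.
Cl⁻ departs with both electrons of the breaking σ-bond — that is the definition of a leaving group.

leaving group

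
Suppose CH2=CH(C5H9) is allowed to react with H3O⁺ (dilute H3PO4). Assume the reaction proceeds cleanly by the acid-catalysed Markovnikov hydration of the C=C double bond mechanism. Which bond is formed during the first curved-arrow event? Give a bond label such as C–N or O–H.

C–H

Step 1: Protonation of the alkene by H3O⁺: the π bond acts as the nucleophile and picks up H⁺, giving the more stable (Markovnikov) secondary carbocation. H2O is released.
The bond formed in this step is the C–H bond.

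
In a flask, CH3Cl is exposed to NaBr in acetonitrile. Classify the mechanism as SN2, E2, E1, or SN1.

Conditions: a methyl substrate with a strong nucleophile in the polar aprotic solvent acetonitrile.
These conditions are the textbook signature of the SN2 pathway.
An unhindered substrate with a strong nucleophile in a polar aprotic solvent favours one-step backside displacement.

SN2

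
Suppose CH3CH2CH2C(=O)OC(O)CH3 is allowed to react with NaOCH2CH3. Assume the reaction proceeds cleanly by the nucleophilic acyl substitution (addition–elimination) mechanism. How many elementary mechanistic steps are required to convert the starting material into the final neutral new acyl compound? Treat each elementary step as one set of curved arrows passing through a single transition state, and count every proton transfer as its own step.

Step 1: CH3CH2O⁻ adds to the carbonyl carbon; the C=O π electrons shift onto oxygen and a tetrahedral alkoxide intermediate forms.
Step 2: An oxygen lone pair re-forms the C=O π bond as the C–O σ-bond breaks; CH3CO2⁻ is expelled.
Total: 2 elementary steps.

2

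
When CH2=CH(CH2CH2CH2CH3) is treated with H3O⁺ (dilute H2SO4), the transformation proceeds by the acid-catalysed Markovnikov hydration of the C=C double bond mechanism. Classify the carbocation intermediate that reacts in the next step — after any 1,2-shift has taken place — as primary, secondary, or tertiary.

secondary

Step 1: The π electrons of the C=C bond attack a proton of H3O⁺; Markovnikov addition places the new C–H on the less-substituted alkene carbon, so the positive charge ends up on the more-substituted carbon — a secondary carbocation. H2O is released.
No single 1,2-shift to an adjacent carbon would give a more-substituted cation, so no rearrangement occurs.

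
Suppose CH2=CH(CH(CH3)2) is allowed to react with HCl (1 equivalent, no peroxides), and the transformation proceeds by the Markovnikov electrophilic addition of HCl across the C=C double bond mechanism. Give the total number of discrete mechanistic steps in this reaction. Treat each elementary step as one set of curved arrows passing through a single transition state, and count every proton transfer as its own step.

3

Step 1: Protonation of the alkene by HCl: the π bond acts as the nucleophile and picks up H⁺, giving the more stable (Markovnikov) secondary carbocation. The H–Cl bond breaks heterolytically, releasing Cl⁻.
Step 2: Carbocation rearrangement: a 1,2-hydride shift from the adjacent isopropyl carbon converts the initially-formed secondary cation into the more stable tertiary cation.
Step 3: Nucleophilic attack by Cl⁻ on the carbocation completes the addition, giving R–Cl.
Total: 3 elementary steps.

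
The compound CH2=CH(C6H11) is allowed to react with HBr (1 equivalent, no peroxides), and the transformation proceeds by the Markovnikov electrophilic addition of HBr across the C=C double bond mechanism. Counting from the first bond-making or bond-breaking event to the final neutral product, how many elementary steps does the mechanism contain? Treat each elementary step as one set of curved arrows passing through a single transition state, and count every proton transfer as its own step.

Step 1: Protonation of the alkene by HBr: the π bond acts as the nucleophile and picks up H⁺, giving the more stable (Markovnikov) secondary carbocation. The H–Br bond breaks heterolytically, releasing Br⁻.
Step 2: A 1,2-hydride shift from the adjacent cyclohexyl carbon moves the positive charge from the secondary centre to an adjacent carbon, generating a more stable tertiary carbocation.
Step 3: Br⁻ captures the cation: a lone pair on Br⁻ fills the empty p orbital, producing the alkyl halide product.
Total: 3 elementary steps.

3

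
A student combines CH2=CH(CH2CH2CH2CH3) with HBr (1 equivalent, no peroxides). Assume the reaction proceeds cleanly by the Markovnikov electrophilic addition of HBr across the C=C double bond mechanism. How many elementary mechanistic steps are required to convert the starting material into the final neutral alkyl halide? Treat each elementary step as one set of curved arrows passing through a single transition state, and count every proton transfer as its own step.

2

Step 1: Electrophilic addition begins with the π(C=C) electrons forming a bond to the proton of HBr. Following Markovnikov's rule, the resulting cation is secondary. The H–Br bond breaks heterolytically, releasing Br⁻.
(No 1,2-shift: no single shift to an adjacent carbon would give a more stable cation.)
Step 2: The Br⁻ anion donates a lone pair to the carbocation, forming the new C–Br σ-bond and giving the neutral alkyl halide.
Total: 2 elementary steps.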